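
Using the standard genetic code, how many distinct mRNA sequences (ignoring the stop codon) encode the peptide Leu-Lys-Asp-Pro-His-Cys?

384

Leu: 6 codons.
Lys: 2 codons.
Asp: 2 codons.
Pro: 4 codons.
His: 2 codons.
Cys: 2 codons.
6 × 2 × 2 × 4 × 2 × 2 = 384.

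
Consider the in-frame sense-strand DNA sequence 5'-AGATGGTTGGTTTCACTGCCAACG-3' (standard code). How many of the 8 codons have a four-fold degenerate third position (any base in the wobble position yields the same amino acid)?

5

Codon 1 AGA (Arg): third position 2-fold.
Codon 2 TGG (Trp): third position 1-fold.
Codon 3 TTG (Leu): third position 2-fold.
Codon 4 GTT (Val): third position 4-fold.
Codon 5 TCA (Ser): third position 4-fold.
Codon 6 CTG (Leu): third position 4-fold.
Codon 7 CCA (Pro): third position 4-fold.
Codon 8 ACG (Thr): third position 4-fold.
Four-fold degenerate third positions: 5.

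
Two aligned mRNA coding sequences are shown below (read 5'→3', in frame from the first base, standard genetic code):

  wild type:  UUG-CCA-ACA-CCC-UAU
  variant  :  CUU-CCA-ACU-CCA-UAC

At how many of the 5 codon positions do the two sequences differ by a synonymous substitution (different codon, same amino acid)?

4

Codon 1: UUG Leu / CUU Leu — synonymous.
Codon 2: CCA Pro / CCA Pro — identical.
Codon 3: ACA Thr / ACU Thr — synonymous.
Codon 4: CCC Pro / CCA Pro — synonymous.
Codon 5: UAU Tyr / UAC Tyr — synonymous.
Synonymous differences: 4.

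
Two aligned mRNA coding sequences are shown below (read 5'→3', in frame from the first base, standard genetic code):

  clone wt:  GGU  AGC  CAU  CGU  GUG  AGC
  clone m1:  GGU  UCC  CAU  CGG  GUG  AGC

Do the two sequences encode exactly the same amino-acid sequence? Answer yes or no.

yes

Codon 1: GGU Gly / GGU Gly — identical.
Codon 2: AGC Ser / UCC Ser — synonymous.
Codon 3: CAU His / CAU His — identical.
Codon 4: CGU Arg / CGG Arg — synonymous.
Codon 5: GUG Val / GUG Val — identical.
Codon 6: AGC Ser / AGC Ser — identical.
Nonsynonymous differences: 0 → same protein.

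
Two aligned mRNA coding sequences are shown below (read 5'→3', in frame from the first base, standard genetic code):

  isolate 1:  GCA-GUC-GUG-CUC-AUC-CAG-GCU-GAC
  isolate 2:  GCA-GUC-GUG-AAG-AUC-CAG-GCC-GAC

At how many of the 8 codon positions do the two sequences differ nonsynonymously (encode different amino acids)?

Codon 1: GCA Ala / GCA Ala — identical.
Codon 2: GUC Val / GUC Val — identical.
Codon 3: GUG Val / GUG Val — identical.
Codon 4: CUC Leu / AAG Lys — nonsynonymous.
Codon 5: AUC Ile / AUC Ile — identical.
Codon 6: CAG Gln / CAG Gln — identical.
Codon 7: GCU Ala / GCC Ala — synonymous.
Codon 8: GAC Asp / GAC Asp — identical.
Nonsynonymous differences: 1.

1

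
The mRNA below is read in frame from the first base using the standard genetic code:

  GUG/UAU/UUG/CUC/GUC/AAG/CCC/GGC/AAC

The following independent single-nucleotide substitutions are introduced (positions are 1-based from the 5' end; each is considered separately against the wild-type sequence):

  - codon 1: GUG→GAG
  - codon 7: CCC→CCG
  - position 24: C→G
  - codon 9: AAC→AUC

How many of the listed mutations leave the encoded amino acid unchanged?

2

Codon 1: GUG (Val) → GAG (Glu) — missense.
Codon 7: CCC (Pro) → CCG (Pro) — synonymous.
Codon 8: GGC (Gly) → GGG (Gly) — synonymous.
Codon 9: AAC (Asn) → AUC (Ile) — missense.
Synonymous: 2 of 4.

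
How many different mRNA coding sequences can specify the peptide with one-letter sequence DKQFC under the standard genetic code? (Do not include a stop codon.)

32

Asp: 2 codons.
Lys: 2 codons.
Gln: 2 codons.
Phe: 2 codons.
Cys: 2 codons.
2 × 2 × 2 × 2 × 2 = 32.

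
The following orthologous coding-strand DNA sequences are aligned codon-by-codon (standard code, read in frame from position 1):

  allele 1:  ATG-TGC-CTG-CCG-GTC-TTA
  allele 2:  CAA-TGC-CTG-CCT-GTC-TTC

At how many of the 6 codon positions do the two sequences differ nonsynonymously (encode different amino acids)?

2

Codon 1: ATG Met / CAA Gln — nonsynonymous.
Codon 2: TGC Cys / TGC Cys — identical.
Codon 3: CTG Leu / CTG Leu — identical.
Codon 4: CCG Pro / CCT Pro — synonymous.
Codon 5: GTC Val / GTC Val — identical.
Codon 6: TTA Leu / TTC Phe — nonsynonymous.
Nonsynonymous differences: 2.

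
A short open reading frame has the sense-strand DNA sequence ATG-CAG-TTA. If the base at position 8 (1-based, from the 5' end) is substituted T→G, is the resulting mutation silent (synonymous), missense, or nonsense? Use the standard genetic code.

nonsense

Position 8 falls in codon 3: TTA → Leu.
After the substitution the codon is TGA → Stop.
The new codon is a stop codon, so this is a nonsense mutation.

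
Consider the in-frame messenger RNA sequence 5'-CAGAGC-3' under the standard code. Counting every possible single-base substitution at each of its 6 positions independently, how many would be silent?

Codon 1 (CAG, Gln): 1 synonymous substitution.
Codon 2 (AGC, Ser): 1 synonymous substitution.
Total: 1 + 1 = 2.

2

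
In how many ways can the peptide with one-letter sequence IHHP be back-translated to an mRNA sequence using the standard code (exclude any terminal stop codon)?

Ile: 3 codons.
His: 2 codons.
His: 2 codons.
Pro: 4 codons.
3 × 2 × 2 × 4 = 48.

48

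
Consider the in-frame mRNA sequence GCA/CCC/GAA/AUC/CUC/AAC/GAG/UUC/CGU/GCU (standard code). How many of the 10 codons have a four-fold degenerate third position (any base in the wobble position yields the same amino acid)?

Codon 1 GCA (Ala): third position 4-fold.
Codon 2 CCC (Pro): third position 4-fold.
Codon 3 GAA (Glu): third position 2-fold.
Codon 4 AUC (Ile): third position 3-fold.
Codon 5 CUC (Leu): third position 4-fold.
Codon 6 AAC (Asn): third position 2-fold.
Codon 7 GAG (Glu): third position 2-fold.
Codon 8 UUC (Phe): third position 2-fold.
Codon 9 CGU (Arg): third position 4-fold.
Codon 10 GCU (Ala): third position 4-fold.
Four-fold degenerate third positions: 5.

5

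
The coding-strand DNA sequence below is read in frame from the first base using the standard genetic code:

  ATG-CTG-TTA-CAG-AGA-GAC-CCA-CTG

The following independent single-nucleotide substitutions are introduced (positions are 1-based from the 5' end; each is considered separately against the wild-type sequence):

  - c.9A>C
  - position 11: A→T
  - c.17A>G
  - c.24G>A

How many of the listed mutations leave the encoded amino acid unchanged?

Codon 3: TTA (Leu) → TTC (Phe) — missense.
Codon 4: CAG (Gln) → CTG (Leu) — missense.
Codon 6: GAC (Asp) → GGC (Gly) — missense.
Codon 8: CTG (Leu) → CTA (Leu) — synonymous.
Synonymous: 1 of 4.

1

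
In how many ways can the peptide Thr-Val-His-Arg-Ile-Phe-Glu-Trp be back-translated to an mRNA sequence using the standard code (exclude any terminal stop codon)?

Thr: 4 codons.
Val: 4 codons.
His: 2 codons.
Arg: 6 codons.
Ile: 3 codons.
Phe: 2 codons.
Glu: 2 codons.
Trp: 1 codon.
4 × 4 × 2 × 6 × 3 × 2 × 2 × 1 = 2304.

2304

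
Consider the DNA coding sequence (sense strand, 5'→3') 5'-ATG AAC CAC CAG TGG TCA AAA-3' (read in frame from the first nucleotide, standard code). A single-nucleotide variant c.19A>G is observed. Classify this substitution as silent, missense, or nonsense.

Position 19 falls in codon 7: AAA → Lys.
After the substitution the codon is GAA → Glu.
Lys ≠ Glu, so this is a missense mutation.

missense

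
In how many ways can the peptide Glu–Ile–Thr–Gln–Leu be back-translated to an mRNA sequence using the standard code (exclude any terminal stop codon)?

288

Glu: 2 codons.
Ile: 3 codons.
Thr: 4 codons.
Gln: 2 codons.
Leu: 6 codons.
2 × 3 × 4 × 2 × 6 = 288.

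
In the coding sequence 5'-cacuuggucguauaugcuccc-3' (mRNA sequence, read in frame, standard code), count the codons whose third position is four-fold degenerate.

Codon 1 CAC (His): third position 2-fold.
Codon 2 UUG (Leu): third position 2-fold.
Codon 3 GUC (Val): third position 4-fold.
Codon 4 GUA (Val): third position 4-fold.
Codon 5 UAU (Tyr): third position 2-fold.
Codon 6 GCU (Ala): third position 4-fold.
Codon 7 CCC (Pro): third position 4-fold.
Four-fold degenerate third positions: 4.

4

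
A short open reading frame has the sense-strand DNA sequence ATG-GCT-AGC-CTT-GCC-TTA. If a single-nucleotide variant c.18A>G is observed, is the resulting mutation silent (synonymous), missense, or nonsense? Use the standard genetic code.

silent

Position 18 falls in codon 6: TTA → Leu.
After the substitution the codon is TTG → Leu.
Both encode Leu, so the change is synonymous.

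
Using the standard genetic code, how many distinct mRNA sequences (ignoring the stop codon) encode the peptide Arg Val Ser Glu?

288

Arg: 6 codons.
Val: 4 codons.
Ser: 6 codons.
Glu: 2 codons.
6 × 4 × 6 × 2 = 288.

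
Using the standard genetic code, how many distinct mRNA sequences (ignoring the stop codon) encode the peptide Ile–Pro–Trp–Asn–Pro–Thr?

384

Ile: 3 codons.
Pro: 4 codons.
Trp: 1 codon.
Asn: 2 codons.
Pro: 4 codons.
Thr: 4 codons.
3 × 4 × 1 × 2 × 4 × 4 = 384.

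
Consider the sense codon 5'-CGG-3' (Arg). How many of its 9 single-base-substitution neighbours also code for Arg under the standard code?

Position 1: AGG → 1 synonymous.
Position 2: none → 0 synonymous.
Position 3: CGT, CGC, CGA → 3 synonymous.
Total: 1 + 0 + 3 = 4.

4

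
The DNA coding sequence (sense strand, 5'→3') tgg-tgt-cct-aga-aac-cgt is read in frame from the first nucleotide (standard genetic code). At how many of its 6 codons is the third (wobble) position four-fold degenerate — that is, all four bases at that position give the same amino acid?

2

Codon 1 TGG (Trp): third position 1-fold.
Codon 2 TGT (Cys): third position 2-fold.
Codon 3 CCT (Pro): third position 4-fold.
Codon 4 AGA (Arg): third position 2-fold.
Codon 5 AAC (Asn): third position 2-fold.
Codon 6 CGT (Arg): third position 4-fold.
Four-fold degenerate third positions: 2.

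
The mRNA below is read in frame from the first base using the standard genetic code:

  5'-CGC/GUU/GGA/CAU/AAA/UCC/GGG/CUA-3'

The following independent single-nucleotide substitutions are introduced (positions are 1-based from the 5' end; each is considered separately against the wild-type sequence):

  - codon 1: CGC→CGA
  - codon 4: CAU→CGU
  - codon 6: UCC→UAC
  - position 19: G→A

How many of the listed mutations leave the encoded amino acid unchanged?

Codon 1: CGC (Arg) → CGA (Arg) — synonymous.
Codon 4: CAU (His) → CGU (Arg) — missense.
Codon 6: UCC (Ser) → UAC (Tyr) — missense.
Codon 7: GGG (Gly) → AGG (Arg) — missense.
Synonymous: 1 of 4.

1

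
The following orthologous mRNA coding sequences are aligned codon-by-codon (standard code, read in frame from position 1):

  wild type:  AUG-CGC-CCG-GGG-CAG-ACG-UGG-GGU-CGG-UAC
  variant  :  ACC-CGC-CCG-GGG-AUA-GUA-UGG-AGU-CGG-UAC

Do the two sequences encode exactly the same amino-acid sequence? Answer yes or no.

Codon 1: AUG Met / ACC Thr — nonsynonymous.
Codon 2: CGC Arg / CGC Arg — identical.
Codon 3: CCG Pro / CCG Pro — identical.
Codon 4: GGG Gly / GGG Gly — identical.
Codon 5: CAG Gln / AUA Ile — nonsynonymous.
Codon 6: ACG Thr / GUA Val — nonsynonymous.
Codon 7: UGG Trp / UGG Trp — identical.
Codon 8: GGU Gly / AGU Ser — nonsynonymous.
Codon 9: CGG Arg / CGG Arg — identical.
Codon 10: UAC Tyr / UAC Tyr — identical.
Nonsynonymous differences: 4 → different protein.

no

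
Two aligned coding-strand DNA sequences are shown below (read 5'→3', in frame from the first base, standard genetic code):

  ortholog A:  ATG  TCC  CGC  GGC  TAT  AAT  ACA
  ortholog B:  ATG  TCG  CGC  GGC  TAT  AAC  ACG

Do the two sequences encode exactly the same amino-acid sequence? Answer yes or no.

yes

Codon 1: ATG Met / ATG Met — identical.
Codon 2: TCC Ser / TCG Ser — synonymous.
Codon 3: CGC Arg / CGC Arg — identical.
Codon 4: GGC Gly / GGC Gly — identical.
Codon 5: TAT Tyr / TAT Tyr — identical.
Codon 6: AAT Asn / AAC Asn — synonymous.
Codon 7: ACA Thr / ACG Thr — synonymous.
Nonsynonymous differences: 0 → same protein.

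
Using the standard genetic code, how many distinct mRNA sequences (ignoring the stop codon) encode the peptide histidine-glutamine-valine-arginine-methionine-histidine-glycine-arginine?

His: 2 codons.
Gln: 2 codons.
Val: 4 codons.
Arg: 6 codons.
Met: 1 codon.
His: 2 codons.
Gly: 4 codons.
Arg: 6 codons.
2 × 2 × 4 × 6 × 1 × 2 × 4 × 6 = 4608.

4608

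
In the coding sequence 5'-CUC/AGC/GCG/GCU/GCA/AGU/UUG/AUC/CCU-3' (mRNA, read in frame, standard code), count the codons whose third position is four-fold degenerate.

Codon 1 CUC (Leu): third position 4-fold.
Codon 2 AGC (Ser): third position 2-fold.
Codon 3 GCG (Ala): third position 4-fold.
Codon 4 GCU (Ala): third position 4-fold.
Codon 5 GCA (Ala): third position 4-fold.
Codon 6 AGU (Ser): third position 2-fold.
Codon 7 UUG (Leu): third position 2-fold.
Codon 8 AUC (Ile): third position 3-fold.
Codon 9 CCU (Pro): third position 4-fold.
Four-fold degenerate third positions: 5.

5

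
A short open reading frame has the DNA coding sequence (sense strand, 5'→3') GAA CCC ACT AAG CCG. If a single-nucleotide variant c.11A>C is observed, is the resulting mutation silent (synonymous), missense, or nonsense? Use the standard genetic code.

Position 11 falls in codon 4: AAG → Lys.
After the substitution the codon is ACG → Thr.
Lys ≠ Thr, so this is a missense mutation.

missense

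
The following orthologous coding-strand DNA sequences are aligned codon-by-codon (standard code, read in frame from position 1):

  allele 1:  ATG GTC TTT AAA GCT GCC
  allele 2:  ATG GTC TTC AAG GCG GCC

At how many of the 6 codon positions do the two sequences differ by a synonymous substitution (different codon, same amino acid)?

Codon 1: ATG Met / ATG Met — identical.
Codon 2: GTC Val / GTC Val — identical.
Codon 3: TTT Phe / TTC Phe — synonymous.
Codon 4: AAA Lys / AAG Lys — synonymous.
Codon 5: GCT Ala / GCG Ala — synonymous.
Codon 6: GCC Ala / GCC Ala — identical.
Synonymous differences: 3.

3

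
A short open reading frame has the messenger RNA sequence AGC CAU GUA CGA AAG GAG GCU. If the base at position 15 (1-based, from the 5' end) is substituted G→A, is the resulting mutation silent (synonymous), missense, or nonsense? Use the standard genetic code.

Position 15 falls in codon 5: AAG → Lys.
After the substitution the codon is AAA → Lys.
Both encode Lys, so the change is synonymous.

silent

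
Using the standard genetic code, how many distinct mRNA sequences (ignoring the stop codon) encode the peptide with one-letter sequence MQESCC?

96

Met: 1 codon.
Gln: 2 codons.
Glu: 2 codons.
Ser: 6 codons.
Cys: 2 codons.
Cys: 2 codons.
1 × 2 × 2 × 6 × 2 × 2 = 96.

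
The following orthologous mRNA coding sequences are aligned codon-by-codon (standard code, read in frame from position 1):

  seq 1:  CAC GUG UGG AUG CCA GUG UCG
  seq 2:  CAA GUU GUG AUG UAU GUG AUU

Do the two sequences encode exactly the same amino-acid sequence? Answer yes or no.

Codon 1: CAC His / CAA Gln — nonsynonymous.
Codon 2: GUG Val / GUU Val — synonymous.
Codon 3: UGG Trp / GUG Val — nonsynonymous.
Codon 4: AUG Met / AUG Met — identical.
Codon 5: CCA Pro / UAU Tyr — nonsynonymous.
Codon 6: GUG Val / GUG Val — identical.
Codon 7: UCG Ser / AUU Ile — nonsynonymous.
Nonsynonymous differences: 4 → different protein.

no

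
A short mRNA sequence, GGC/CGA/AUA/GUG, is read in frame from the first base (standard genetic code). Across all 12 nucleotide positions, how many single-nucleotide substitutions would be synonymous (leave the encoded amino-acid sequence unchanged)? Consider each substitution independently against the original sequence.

12

Codon 1 (GGC, Gly): 3 synonymous substitutions.
Codon 2 (CGA, Arg): 4 synonymous substitutions.
Codon 3 (AUA, Ile): 2 synonymous substitutions.
Codon 4 (GUG, Val): 3 synonymous substitutions.
Total: 3 + 4 + 2 + 3 = 12.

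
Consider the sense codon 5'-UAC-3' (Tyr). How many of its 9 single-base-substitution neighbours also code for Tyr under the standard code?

1

Position 1: none → 0 synonymous.
Position 2: none → 0 synonymous.
Position 3: UAU → 1 synonymous.
Total: 0 + 0 + 1 = 1.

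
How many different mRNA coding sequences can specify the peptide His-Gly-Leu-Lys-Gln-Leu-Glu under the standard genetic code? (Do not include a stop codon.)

2304

His: 2 codons.
Gly: 4 codons.
Leu: 6 codons.
Lys: 2 codons.
Gln: 2 codons.
Leu: 6 codons.
Glu: 2 codons.
2 × 4 × 6 × 2 × 2 × 6 × 2 = 2304.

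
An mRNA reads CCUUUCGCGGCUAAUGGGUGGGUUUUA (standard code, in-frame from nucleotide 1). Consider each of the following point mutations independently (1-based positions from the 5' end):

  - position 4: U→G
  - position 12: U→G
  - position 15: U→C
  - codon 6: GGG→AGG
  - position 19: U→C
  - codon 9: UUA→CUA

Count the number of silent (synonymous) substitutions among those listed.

3

Codon 2: UUC (Phe) → GUC (Val) — missense.
Codon 4: GCU (Ala) → GCG (Ala) — synonymous.
Codon 5: AAU (Asn) → AAC (Asn) — synonymous.
Codon 6: GGG (Gly) → AGG (Arg) — missense.
Codon 7: UGG (Trp) → CGG (Arg) — missense.
Codon 9: UUA (Leu) → CUA (Leu) — synonymous.
Synonymous: 3 of 6.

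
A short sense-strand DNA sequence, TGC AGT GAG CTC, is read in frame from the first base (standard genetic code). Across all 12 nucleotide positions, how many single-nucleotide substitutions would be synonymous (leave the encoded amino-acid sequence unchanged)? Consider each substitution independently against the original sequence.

Codon 1 (TGC, Cys): 1 synonymous substitution.
Codon 2 (AGT, Ser): 1 synonymous substitution.
Codon 3 (GAG, Glu): 1 synonymous substitution.
Codon 4 (CTC, Leu): 3 synonymous substitutions.
Total: 1 + 1 + 1 + 3 = 6.

6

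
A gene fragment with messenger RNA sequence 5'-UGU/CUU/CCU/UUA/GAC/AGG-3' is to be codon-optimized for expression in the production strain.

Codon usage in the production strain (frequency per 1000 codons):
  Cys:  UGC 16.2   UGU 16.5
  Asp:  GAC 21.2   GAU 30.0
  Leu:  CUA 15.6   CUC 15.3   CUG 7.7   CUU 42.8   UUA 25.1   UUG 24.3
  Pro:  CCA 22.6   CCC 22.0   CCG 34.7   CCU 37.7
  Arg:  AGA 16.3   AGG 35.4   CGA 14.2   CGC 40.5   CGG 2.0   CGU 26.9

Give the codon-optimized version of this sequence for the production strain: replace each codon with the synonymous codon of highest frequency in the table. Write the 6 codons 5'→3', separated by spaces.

Codon 1 (Cys): best is UGU at 16.5.
Codon 2 (Leu): best is CUU at 42.8.
Codon 3 (Pro): best is CCU at 37.7.
Codon 4 (Leu): best is CUU at 42.8.
Codon 5 (Asp): best is GAU at 30.0.
Codon 6 (Arg): best is CGC at 40.5.

UGU CUU CCU CUU GAU CGC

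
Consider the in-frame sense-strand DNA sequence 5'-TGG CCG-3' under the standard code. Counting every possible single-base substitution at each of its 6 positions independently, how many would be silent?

Codon 1 (TGG, Trp): 0 synonymous substitutions.
Codon 2 (CCG, Pro): 3 synonymous substitutions.
Total: 0 + 3 = 3.

3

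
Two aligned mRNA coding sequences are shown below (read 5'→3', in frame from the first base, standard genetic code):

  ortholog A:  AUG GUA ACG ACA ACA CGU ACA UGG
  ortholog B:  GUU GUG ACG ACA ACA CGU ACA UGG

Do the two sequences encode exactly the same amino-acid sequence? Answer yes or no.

Codon 1: AUG Met / GUU Val — nonsynonymous.
Codon 2: GUA Val / GUG Val — synonymous.
Codon 3: ACG Thr / ACG Thr — identical.
Codon 4: ACA Thr / ACA Thr — identical.
Codon 5: ACA Thr / ACA Thr — identical.
Codon 6: CGU Arg / CGU Arg — identical.
Codon 7: ACA Thr / ACA Thr — identical.
Codon 8: UGG Trp / UGG Trp — identical.
Nonsynonymous differences: 1 → different protein.

no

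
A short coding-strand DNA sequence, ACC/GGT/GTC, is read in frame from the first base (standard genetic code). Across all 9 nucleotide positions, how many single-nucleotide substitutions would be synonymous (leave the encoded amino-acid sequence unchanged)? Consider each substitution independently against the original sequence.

9

Codon 1 (ACC, Thr): 3 synonymous substitutions.
Codon 2 (GGT, Gly): 3 synonymous substitutions.
Codon 3 (GTC, Val): 3 synonymous substitutions.
Total: 3 + 3 + 3 = 9.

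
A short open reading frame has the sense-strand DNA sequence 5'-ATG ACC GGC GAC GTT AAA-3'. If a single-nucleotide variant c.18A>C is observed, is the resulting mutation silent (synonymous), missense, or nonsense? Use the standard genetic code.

missense

Position 18 falls in codon 6: AAA → Lys.
After the substitution the codon is AAC → Asn.
Lys ≠ Asn, so this is a missense mutation.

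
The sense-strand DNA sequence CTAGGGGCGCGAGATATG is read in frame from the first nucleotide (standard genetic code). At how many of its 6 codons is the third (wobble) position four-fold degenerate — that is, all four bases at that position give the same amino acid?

Codon 1 CTA (Leu): third position 4-fold.
Codon 2 GGG (Gly): third position 4-fold.
Codon 3 GCG (Ala): third position 4-fold.
Codon 4 CGA (Arg): third position 4-fold.
Codon 5 GAT (Asp): third position 2-fold.
Codon 6 ATG (Met): third position 1-fold.
Four-fold degenerate third positions: 4.

4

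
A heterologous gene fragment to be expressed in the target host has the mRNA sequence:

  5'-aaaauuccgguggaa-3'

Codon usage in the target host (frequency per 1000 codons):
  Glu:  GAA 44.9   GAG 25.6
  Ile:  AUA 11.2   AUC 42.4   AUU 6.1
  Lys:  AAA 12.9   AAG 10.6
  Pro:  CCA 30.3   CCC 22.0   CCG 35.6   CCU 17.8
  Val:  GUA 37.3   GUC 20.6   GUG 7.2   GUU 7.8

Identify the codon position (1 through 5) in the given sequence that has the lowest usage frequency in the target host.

2

Codon 1 AAA (Lys): 12.9 per 1000.
Codon 2 AUU (Ile): 6.1 per 1000.
Codon 3 CCG (Pro): 35.6 per 1000.
Codon 4 GUG (Val): 7.2 per 1000.
Codon 5 GAA (Glu): 44.9 per 1000.
Lowest frequency is 6.1 at codon 2.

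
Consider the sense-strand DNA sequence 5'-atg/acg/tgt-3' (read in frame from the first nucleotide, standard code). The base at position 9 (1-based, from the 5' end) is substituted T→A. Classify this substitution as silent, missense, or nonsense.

Position 9 falls in codon 3: TGT → Cys.
After the substitution the codon is TGA → Stop.
The new codon is a stop codon, so this is a nonsense mutation.

nonsense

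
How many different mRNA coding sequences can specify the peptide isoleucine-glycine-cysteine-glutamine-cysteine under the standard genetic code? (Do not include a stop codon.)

Ile: 3 codons.
Gly: 4 codons.
Cys: 2 codons.
Gln: 2 codons.
Cys: 2 codons.
3 × 4 × 2 × 2 × 2 = 96.

96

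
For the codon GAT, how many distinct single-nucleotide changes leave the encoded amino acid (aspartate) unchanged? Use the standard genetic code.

Position 1: none → 0 synonymous.
Position 2: none → 0 synonymous.
Position 3: GAC → 1 synonymous.
Total: 0 + 0 + 1 = 1.

1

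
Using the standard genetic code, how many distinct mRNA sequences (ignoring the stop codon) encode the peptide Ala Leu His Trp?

Ala: 4 codons.
Leu: 6 codons.
His: 2 codons.
Trp: 1 codon.
4 × 6 × 2 × 1 = 48.

48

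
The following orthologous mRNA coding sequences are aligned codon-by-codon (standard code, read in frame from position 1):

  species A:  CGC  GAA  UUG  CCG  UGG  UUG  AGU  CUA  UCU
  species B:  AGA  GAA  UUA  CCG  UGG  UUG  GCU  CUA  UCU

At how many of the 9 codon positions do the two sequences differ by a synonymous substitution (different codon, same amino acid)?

2

Codon 1: CGC Arg / AGA Arg — synonymous.
Codon 2: GAA Glu / GAA Glu — identical.
Codon 3: UUG Leu / UUA Leu — synonymous.
Codon 4: CCG Pro / CCG Pro — identical.
Codon 5: UGG Trp / UGG Trp — identical.
Codon 6: UUG Leu / UUG Leu — identical.
Codon 7: AGU Ser / GCU Ala — nonsynonymous.
Codon 8: CUA Leu / CUA Leu — identical.
Codon 9: UCU Ser / UCU Ser — identical.
Synonymous differences: 2.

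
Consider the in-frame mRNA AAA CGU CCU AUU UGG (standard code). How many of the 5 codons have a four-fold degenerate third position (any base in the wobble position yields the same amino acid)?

2

Codon 1 AAA (Lys): third position 2-fold.
Codon 2 CGU (Arg): third position 4-fold.
Codon 3 CCU (Pro): third position 4-fold.
Codon 4 AUU (Ile): third position 3-fold.
Codon 5 UGG (Trp): third position 1-fold.
Four-fold degenerate third positions: 2.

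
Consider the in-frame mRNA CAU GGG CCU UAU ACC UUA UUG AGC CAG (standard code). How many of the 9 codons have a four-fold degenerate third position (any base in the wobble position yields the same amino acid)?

Codon 1 CAU (His): third position 2-fold.
Codon 2 GGG (Gly): third position 4-fold.
Codon 3 CCU (Pro): third position 4-fold.
Codon 4 UAU (Tyr): third position 2-fold.
Codon 5 ACC (Thr): third position 4-fold.
Codon 6 UUA (Leu): third position 2-fold.
Codon 7 UUG (Leu): third position 2-fold.
Codon 8 AGC (Ser): third position 2-fold.
Codon 9 CAG (Gln): third position 2-fold.
Four-fold degenerate third positions: 3.

3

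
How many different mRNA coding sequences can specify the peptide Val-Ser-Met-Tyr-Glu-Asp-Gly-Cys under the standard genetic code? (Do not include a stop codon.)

1536

Val: 4 codons.
Ser: 6 codons.
Met: 1 codon.
Tyr: 2 codons.
Glu: 2 codons.
Asp: 2 codons.
Gly: 4 codons.
Cys: 2 codons.
4 × 6 × 1 × 2 × 2 × 2 × 4 × 2 = 1536.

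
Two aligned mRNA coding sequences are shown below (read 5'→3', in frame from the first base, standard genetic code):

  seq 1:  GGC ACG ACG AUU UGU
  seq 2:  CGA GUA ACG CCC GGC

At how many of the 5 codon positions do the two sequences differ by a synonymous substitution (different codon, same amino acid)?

Codon 1: GGC Gly / CGA Arg — nonsynonymous.
Codon 2: ACG Thr / GUA Val — nonsynonymous.
Codon 3: ACG Thr / ACG Thr — identical.
Codon 4: AUU Ile / CCC Pro — nonsynonymous.
Codon 5: UGU Cys / GGC Gly — nonsynonymous.
Synonymous differences: 0.

0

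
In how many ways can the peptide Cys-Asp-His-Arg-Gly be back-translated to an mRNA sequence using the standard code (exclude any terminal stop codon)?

192

Cys: 2 codons.
Asp: 2 codons.
His: 2 codons.
Arg: 6 codons.
Gly: 4 codons.
2 × 2 × 2 × 6 × 4 = 192.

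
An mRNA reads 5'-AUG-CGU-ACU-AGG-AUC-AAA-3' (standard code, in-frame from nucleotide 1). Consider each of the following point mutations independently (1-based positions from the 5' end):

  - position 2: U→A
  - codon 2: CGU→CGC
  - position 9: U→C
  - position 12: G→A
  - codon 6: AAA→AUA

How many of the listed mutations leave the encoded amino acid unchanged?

3

Codon 1: AUG (Met) → AAG (Lys) — missense.
Codon 2: CGU (Arg) → CGC (Arg) — synonymous.
Codon 3: ACU (Thr) → ACC (Thr) — synonymous.
Codon 4: AGG (Arg) → AGA (Arg) — synonymous.
Codon 6: AAA (Lys) → AUA (Ile) — missense.
Synonymous: 3 of 5.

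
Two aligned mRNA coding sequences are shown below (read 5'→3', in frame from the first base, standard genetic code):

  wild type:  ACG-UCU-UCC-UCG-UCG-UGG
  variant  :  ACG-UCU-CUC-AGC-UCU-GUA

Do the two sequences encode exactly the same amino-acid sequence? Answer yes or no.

Codon 1: ACG Thr / ACG Thr — identical.
Codon 2: UCU Ser / UCU Ser — identical.
Codon 3: UCC Ser / CUC Leu — nonsynonymous.
Codon 4: UCG Ser / AGC Ser — synonymous.
Codon 5: UCG Ser / UCU Ser — synonymous.
Codon 6: UGG Trp / GUA Val — nonsynonymous.
Nonsynonymous differences: 2 → different protein.

no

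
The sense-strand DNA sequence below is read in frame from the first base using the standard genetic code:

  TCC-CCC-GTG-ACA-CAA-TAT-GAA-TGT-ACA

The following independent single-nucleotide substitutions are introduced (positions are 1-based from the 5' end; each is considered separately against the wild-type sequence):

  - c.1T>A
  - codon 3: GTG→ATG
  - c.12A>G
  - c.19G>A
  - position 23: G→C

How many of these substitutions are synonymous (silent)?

Codon 1: TCC (Ser) → ACC (Thr) — missense.
Codon 3: GTG (Val) → ATG (Met) — missense.
Codon 4: ACA (Thr) → ACG (Thr) — synonymous.
Codon 7: GAA (Glu) → AAA (Lys) — missense.
Codon 8: TGT (Cys) → TCT (Ser) — missense.
Synonymous: 1 of 5.

1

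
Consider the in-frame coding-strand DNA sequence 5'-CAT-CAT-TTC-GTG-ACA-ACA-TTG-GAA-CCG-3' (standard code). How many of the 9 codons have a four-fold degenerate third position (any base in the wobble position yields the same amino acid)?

Codon 1 CAT (His): third position 2-fold.
Codon 2 CAT (His): third position 2-fold.
Codon 3 TTC (Phe): third position 2-fold.
Codon 4 GTG (Val): third position 4-fold.
Codon 5 ACA (Thr): third position 4-fold.
Codon 6 ACA (Thr): third position 4-fold.
Codon 7 TTG (Leu): third position 2-fold.
Codon 8 GAA (Glu): third position 2-fold.
Codon 9 CCG (Pro): third position 4-fold.
Four-fold degenerate third positions: 4.

4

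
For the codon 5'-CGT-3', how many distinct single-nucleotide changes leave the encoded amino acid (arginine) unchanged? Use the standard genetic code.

3

Position 1: none → 0 synonymous.
Position 2: none → 0 synonymous.
Position 3: CGC, CGA, CGG → 3 synonymous.
Total: 0 + 0 + 3 = 3.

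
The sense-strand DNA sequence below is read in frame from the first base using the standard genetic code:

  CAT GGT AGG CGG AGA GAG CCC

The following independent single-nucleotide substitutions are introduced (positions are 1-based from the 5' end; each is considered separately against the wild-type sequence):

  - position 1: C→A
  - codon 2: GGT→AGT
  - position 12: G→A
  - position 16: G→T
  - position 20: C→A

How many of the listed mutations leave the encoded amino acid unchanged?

1

Codon 1: CAT (His) → AAT (Asn) — missense.
Codon 2: GGT (Gly) → AGT (Ser) — missense.
Codon 4: CGG (Arg) → CGA (Arg) — synonymous.
Codon 6: GAG (Glu) → TAG (Stop) — nonsense.
Codon 7: CCC (Pro) → CAC (His) — missense.
Synonymous: 1 of 5.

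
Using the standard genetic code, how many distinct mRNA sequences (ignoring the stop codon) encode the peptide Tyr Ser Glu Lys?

Tyr: 2 codons.
Ser: 6 codons.
Glu: 2 codons.
Lys: 2 codons.
2 × 6 × 2 × 2 = 48.

48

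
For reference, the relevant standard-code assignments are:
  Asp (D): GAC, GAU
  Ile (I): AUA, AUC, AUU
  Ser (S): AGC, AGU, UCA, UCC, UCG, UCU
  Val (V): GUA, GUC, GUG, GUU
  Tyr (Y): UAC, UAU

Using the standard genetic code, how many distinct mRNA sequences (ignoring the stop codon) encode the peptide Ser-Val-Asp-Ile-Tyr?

Ser: 6 codons.
Val: 4 codons.
Asp: 2 codons.
Ile: 3 codons.
Tyr: 2 codons.
6 × 4 × 2 × 3 × 2 = 288.

288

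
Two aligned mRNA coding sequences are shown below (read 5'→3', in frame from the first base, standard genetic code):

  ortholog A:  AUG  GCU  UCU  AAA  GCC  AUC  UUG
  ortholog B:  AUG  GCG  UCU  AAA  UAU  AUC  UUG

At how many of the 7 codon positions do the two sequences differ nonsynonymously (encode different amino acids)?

1

Codon 1: AUG Met / AUG Met — identical.
Codon 2: GCU Ala / GCG Ala — synonymous.
Codon 3: UCU Ser / UCU Ser — identical.
Codon 4: AAA Lys / AAA Lys — identical.
Codon 5: GCC Ala / UAU Tyr — nonsynonymous.
Codon 6: AUC Ile / AUC Ile — identical.
Codon 7: UUG Leu / UUG Leu — identical.
Nonsynonymous differences: 1.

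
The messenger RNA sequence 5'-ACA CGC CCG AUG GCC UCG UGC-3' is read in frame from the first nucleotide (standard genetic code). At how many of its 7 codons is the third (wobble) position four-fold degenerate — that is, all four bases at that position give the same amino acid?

5

Codon 1 ACA (Thr): third position 4-fold.
Codon 2 CGC (Arg): third position 4-fold.
Codon 3 CCG (Pro): third position 4-fold.
Codon 4 AUG (Met): third position 1-fold.
Codon 5 GCC (Ala): third position 4-fold.
Codon 6 UCG (Ser): third position 4-fold.
Codon 7 UGC (Cys): third position 2-fold.
Four-fold degenerate third positions: 5.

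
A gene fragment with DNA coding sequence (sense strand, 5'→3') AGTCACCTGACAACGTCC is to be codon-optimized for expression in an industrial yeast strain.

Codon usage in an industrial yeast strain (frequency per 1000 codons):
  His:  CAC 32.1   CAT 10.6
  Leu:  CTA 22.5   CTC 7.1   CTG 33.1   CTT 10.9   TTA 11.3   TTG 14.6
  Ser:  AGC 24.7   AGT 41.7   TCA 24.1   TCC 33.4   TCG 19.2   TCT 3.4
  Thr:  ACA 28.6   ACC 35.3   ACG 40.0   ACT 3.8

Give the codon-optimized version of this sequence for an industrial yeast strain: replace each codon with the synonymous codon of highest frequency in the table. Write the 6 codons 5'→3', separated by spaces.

Codon 1 (Ser): best is AGT at 41.7.
Codon 2 (His): best is CAC at 32.1.
Codon 3 (Leu): best is CTG at 33.1.
Codon 4 (Thr): best is ACG at 40.0.
Codon 5 (Thr): best is ACG at 40.0.
Codon 6 (Ser): best is AGT at 41.7.

AGT CAC CTG ACG ACG AGT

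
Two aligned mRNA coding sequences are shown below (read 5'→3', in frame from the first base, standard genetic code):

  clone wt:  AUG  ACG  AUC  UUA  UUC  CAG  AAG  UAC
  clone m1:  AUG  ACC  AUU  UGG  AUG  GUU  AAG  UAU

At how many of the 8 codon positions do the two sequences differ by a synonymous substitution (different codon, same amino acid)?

3

Codon 1: AUG Met / AUG Met — identical.
Codon 2: ACG Thr / ACC Thr — synonymous.
Codon 3: AUC Ile / AUU Ile — synonymous.
Codon 4: UUA Leu / UGG Trp — nonsynonymous.
Codon 5: UUC Phe / AUG Met — nonsynonymous.
Codon 6: CAG Gln / GUU Val — nonsynonymous.
Codon 7: AAG Lys / AAG Lys — identical.
Codon 8: UAC Tyr / UAU Tyr — synonymous.
Synonymous differences: 3.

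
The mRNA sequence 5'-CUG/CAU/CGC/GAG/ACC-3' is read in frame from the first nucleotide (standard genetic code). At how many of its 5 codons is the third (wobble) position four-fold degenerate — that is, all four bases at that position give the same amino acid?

Codon 1 CUG (Leu): third position 4-fold.
Codon 2 CAU (His): third position 2-fold.
Codon 3 CGC (Arg): third position 4-fold.
Codon 4 GAG (Glu): third position 2-fold.
Codon 5 ACC (Thr): third position 4-fold.
Four-fold degenerate third positions: 3.

3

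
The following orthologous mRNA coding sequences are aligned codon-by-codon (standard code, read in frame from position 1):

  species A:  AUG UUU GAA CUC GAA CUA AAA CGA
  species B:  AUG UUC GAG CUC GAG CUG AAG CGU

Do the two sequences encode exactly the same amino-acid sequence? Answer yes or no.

yes

Codon 1: AUG Met / AUG Met — identical.
Codon 2: UUU Phe / UUC Phe — synonymous.
Codon 3: GAA Glu / GAG Glu — synonymous.
Codon 4: CUC Leu / CUC Leu — identical.
Codon 5: GAA Glu / GAG Glu — synonymous.
Codon 6: CUA Leu / CUG Leu — synonymous.
Codon 7: AAA Lys / AAG Lys — synonymous.
Codon 8: CGA Arg / CGU Arg — synonymous.
Nonsynonymous differences: 0 → same protein.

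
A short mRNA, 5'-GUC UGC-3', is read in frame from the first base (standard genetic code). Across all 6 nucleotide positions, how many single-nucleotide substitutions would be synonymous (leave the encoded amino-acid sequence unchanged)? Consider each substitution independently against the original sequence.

4

Codon 1 (GUC, Val): 3 synonymous substitutions.
Codon 2 (UGC, Cys): 1 synonymous substitution.
Total: 3 + 1 = 4.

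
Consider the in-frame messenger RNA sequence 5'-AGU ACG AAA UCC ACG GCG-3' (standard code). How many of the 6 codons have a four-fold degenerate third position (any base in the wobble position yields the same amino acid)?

Codon 1 AGU (Ser): third position 2-fold.
Codon 2 ACG (Thr): third position 4-fold.
Codon 3 AAA (Lys): third position 2-fold.
Codon 4 UCC (Ser): third position 4-fold.
Codon 5 ACG (Thr): third position 4-fold.
Codon 6 GCG (Ala): third position 4-fold.
Four-fold degenerate third positions: 4.

4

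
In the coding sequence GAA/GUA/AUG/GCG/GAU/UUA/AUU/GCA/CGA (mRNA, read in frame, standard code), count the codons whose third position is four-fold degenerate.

4

Codon 1 GAA (Glu): third position 2-fold.
Codon 2 GUA (Val): third position 4-fold.
Codon 3 AUG (Met): third position 1-fold.
Codon 4 GCG (Ala): third position 4-fold.
Codon 5 GAU (Asp): third position 2-fold.
Codon 6 UUA (Leu): third position 2-fold.
Codon 7 AUU (Ile): third position 3-fold.
Codon 8 GCA (Ala): third position 4-fold.
Codon 9 CGA (Arg): third position 4-fold.
Four-fold degenerate third positions: 4.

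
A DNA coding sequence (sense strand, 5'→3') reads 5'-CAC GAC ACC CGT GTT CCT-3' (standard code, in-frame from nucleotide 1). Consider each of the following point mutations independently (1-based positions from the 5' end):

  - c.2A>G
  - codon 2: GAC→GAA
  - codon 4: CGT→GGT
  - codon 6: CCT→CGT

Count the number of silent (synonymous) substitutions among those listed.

0

Codon 1: CAC (His) → CGC (Arg) — missense.
Codon 2: GAC (Asp) → GAA (Glu) — missense.
Codon 4: CGT (Arg) → GGT (Gly) — missense.
Codon 6: CCT (Pro) → CGT (Arg) — missense.
Synonymous: 0 of 4.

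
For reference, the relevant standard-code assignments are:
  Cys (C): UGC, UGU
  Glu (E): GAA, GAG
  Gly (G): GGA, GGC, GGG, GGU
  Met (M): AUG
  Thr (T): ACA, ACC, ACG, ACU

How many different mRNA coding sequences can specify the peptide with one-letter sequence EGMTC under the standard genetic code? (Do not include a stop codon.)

64

Glu: 2 codons.
Gly: 4 codons.
Met: 1 codon.
Thr: 4 codons.
Cys: 2 codons.
2 × 4 × 1 × 4 × 2 = 64.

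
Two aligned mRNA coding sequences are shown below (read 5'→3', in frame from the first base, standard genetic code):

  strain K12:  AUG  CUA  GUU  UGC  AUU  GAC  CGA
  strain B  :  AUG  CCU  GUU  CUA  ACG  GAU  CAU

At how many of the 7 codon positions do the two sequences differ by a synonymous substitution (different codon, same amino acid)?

Codon 1: AUG Met / AUG Met — identical.
Codon 2: CUA Leu / CCU Pro — nonsynonymous.
Codon 3: GUU Val / GUU Val — identical.
Codon 4: UGC Cys / CUA Leu — nonsynonymous.
Codon 5: AUU Ile / ACG Thr — nonsynonymous.
Codon 6: GAC Asp / GAU Asp — synonymous.
Codon 7: CGA Arg / CAU His — nonsynonymous.
Synonymous differences: 1.

1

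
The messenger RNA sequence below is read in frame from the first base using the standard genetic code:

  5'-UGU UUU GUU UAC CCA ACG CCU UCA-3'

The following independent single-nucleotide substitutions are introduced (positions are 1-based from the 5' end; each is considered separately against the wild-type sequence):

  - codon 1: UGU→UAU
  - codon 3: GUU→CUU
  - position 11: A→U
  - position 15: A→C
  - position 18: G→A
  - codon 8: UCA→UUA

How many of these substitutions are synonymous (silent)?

2

Codon 1: UGU (Cys) → UAU (Tyr) — missense.
Codon 3: GUU (Val) → CUU (Leu) — missense.
Codon 4: UAC (Tyr) → UUC (Phe) — missense.
Codon 5: CCA (Pro) → CCC (Pro) — synonymous.
Codon 6: ACG (Thr) → ACA (Thr) — synonymous.
Codon 8: UCA (Ser) → UUA (Leu) — missense.
Synonymous: 2 of 6.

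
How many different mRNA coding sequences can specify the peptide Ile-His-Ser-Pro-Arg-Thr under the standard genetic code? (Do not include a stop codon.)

Ile: 3 codons.
His: 2 codons.
Ser: 6 codons.
Pro: 4 codons.
Arg: 6 codons.
Thr: 4 codons.
3 × 2 × 6 × 4 × 6 × 4 = 3456.

3456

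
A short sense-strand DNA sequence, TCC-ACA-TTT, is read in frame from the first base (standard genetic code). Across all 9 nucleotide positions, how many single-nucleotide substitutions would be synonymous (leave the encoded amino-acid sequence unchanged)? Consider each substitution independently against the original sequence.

Codon 1 (TCC, Ser): 3 synonymous substitutions.
Codon 2 (ACA, Thr): 3 synonymous substitutions.
Codon 3 (TTT, Phe): 1 synonymous substitution.
Total: 3 + 3 + 1 = 7.

7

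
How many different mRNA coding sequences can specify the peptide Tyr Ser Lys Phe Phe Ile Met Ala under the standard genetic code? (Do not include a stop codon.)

Tyr: 2 codons.
Ser: 6 codons.
Lys: 2 codons.
Phe: 2 codons.
Phe: 2 codons.
Ile: 3 codons.
Met: 1 codon.
Ala: 4 codons.
2 × 6 × 2 × 2 × 2 × 3 × 1 × 4 = 1152.

1152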